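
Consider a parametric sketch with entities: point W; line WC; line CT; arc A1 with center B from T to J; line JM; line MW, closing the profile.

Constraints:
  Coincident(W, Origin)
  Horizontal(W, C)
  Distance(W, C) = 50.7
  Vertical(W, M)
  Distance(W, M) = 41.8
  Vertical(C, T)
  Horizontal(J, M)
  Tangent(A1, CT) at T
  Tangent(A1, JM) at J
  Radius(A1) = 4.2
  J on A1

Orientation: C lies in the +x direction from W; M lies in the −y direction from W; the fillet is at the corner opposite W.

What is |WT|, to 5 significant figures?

63.121

W is at the origin; W and C share the same y with |WC| = 50.7 and C on the +x side, so C = (50.700, 0.0000). W and M share the same x with |WM| = 41.8 and M on the −y side, so M = (0.0000, -41.800). The virtual corner opposite W is at (50.700, -41.800). A1 meets CT tangentially, so BT is at right angles to CT and the tangent condition forces BJ to be normal to JM, with radius 4.2, so the center B sits 4.2 in from both sides at B = (46.500, -37.600). That places the tangent points at T = (50.700, -37.600) on CT and J = (46.500, -41.800) on JM. Then |WT| = |T − W| = 63.121.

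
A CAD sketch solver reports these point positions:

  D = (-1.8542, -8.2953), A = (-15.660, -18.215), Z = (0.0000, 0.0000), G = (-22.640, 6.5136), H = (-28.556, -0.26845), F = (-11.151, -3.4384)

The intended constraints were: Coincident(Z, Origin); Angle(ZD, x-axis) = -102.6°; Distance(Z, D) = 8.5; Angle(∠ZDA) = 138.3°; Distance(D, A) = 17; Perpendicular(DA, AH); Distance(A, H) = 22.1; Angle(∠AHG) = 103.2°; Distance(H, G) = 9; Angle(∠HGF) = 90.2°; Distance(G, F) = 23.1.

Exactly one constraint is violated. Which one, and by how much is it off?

Distance(G, F) = 23.1 — off by 7.90.

Z = (0.00, 0.00) ✓; ZD at -102.6° ✓; |ZD| = 8.500 ✓; ∠ZDA = 138.3° ✓; |DA| = 17.00 ✓; ∠(DA, AH) = 90.00° ✓; |AH| = 22.10 ✓; ∠AHG = 103.2° ✓; |HG| = 9.000 ✓; ∠HGF = 90.20° ✓; |GF| = 15.20 ✗.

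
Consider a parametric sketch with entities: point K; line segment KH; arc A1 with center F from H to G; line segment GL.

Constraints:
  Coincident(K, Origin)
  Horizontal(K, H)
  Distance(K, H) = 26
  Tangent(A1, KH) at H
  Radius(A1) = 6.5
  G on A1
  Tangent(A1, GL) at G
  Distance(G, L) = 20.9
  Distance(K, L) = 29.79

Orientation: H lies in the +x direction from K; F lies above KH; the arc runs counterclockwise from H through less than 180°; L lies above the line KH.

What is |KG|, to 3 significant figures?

32.5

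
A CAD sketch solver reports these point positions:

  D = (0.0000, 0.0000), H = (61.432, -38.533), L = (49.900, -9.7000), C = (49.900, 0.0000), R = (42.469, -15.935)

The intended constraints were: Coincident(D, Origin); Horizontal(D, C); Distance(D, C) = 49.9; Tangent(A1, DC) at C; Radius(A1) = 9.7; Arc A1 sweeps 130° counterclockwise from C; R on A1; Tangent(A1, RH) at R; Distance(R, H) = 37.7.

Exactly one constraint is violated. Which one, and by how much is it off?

Distance(R, H) = 37.7 — off by 8.20.

D = (0.00, 0.00) ✓; D.y = 0.00, C.y = 0.00 ✓; |DC| = 49.90 ✓; ∠(LC, CD) = 90.00° ✓; |LC| = 9.700 ✓; bearing(L→R) − bearing(L→C) = 130.0° ✓; |LR| = 9.700 ✓; ∠(LR, RH) = 90.00° ✓; |RH| = 29.50 ✗.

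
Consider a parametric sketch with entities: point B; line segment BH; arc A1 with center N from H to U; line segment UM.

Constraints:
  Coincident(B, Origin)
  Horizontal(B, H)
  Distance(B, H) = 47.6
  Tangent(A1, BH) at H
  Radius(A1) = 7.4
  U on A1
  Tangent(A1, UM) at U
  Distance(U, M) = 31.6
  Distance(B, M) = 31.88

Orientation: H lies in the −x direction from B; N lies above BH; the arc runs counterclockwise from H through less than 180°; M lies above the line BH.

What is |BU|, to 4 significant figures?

42.39

B is at the origin; B and H share the same y with |BH| = 47.6 and H on the −x side, so H = (-47.60, 0.000). The tangent condition forces NH to be normal to BH, so N = H + (0, 7.4) = (-47.60, 7.400). Since NU ⟂ UM (tangency), |NM| = √(7.4² + 31.6²) = 32.45 regardless of where U sits on A1. So M lies on both circle(B, 31.88) and circle(N, 32.45); the above-BH intersection is M = (-20.15, 24.71). U is the foot of the tangent from M: U = (-42.33, 2.205).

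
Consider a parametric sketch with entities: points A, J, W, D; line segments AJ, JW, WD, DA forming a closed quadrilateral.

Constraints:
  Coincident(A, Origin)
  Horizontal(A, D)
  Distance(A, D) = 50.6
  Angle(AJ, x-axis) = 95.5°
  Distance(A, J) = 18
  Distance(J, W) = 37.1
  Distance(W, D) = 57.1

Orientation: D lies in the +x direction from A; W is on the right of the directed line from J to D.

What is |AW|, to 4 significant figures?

19.42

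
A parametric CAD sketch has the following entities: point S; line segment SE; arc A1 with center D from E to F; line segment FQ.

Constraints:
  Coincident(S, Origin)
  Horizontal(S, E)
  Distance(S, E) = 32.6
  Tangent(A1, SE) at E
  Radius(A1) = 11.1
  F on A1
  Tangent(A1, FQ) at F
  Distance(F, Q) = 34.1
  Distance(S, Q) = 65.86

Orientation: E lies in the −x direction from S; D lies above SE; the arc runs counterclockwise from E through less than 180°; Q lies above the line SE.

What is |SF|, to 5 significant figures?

31.804

S is at the origin; S and E share the same y with |SE| = 32.6 and E on the −x side, so E = (-32.600, 0.0000). Since A1 is tangent to SE there, DE ⟂ SE, so D = E + (0, 11.1) = (-32.600, 11.100). Since DF ⟂ FQ (tangency), |DQ| = √(11.1² + 34.1²) = 35.861 regardless of where F sits on A1. So Q lies on both circle(S, 65.86) and circle(D, 35.861); the above-SE intersection is Q = (-50.665, 42.079). F is the foot of the tangent from Q: F = (-25.213, 19.385).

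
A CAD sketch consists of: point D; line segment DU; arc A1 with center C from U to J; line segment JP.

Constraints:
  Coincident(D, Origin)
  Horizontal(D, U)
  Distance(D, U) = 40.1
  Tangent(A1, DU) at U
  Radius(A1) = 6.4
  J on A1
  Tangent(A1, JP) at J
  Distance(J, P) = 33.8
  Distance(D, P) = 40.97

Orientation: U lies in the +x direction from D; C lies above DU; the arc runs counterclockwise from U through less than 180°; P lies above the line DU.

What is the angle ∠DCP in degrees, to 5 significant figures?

65.607°

Checks: |CJ| = 6.400 ✓; ∠(CJ, JP) = 90.00° ✓; |JP| = 33.80 ✓; |DP| = 40.97 ✓.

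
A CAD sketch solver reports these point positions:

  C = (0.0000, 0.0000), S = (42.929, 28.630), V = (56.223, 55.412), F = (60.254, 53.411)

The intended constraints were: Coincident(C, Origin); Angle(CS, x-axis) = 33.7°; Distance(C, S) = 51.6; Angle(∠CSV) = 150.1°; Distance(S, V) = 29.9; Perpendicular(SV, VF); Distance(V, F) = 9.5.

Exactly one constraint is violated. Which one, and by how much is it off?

Distance(V, F) = 9.5 — off by 5.00.

C = (0.00, 0.00) ✓; CS at 33.70° ✓; |CS| = 51.60 ✓; ∠CSV = 150.1° ✓; |SV| = 29.90 ✓; ∠(SV, VF) = 90.00° ✓; |VF| = 4.500 ✗.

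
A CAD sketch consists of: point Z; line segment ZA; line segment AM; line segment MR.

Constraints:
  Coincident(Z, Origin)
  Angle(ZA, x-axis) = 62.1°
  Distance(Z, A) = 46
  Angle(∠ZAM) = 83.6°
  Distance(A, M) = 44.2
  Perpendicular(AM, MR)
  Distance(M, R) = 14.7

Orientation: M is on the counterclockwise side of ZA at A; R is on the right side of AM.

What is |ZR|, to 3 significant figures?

71.9

Z is at the origin; ZA runs at 62.1° with length 46.0, so A = 46.0·(cos 62.1°, sin 62.1°) = (21.5, 40.7). ∠ZAM = 83.6°, so AM runs at 62.1° + (180° − 83.6°) = 158° from the x-axis; with |AM| = 44.2, M = A + 44.2·(cos 158°, sin 158°) = (-19.6, 56.9). AM ⟂ MR; with |MR| = 14.7 on the right of AM, R = M + 14.7·(0.367, 0.930) = (-14.2, 70.5). Then |ZR| = |R − Z| = 71.9.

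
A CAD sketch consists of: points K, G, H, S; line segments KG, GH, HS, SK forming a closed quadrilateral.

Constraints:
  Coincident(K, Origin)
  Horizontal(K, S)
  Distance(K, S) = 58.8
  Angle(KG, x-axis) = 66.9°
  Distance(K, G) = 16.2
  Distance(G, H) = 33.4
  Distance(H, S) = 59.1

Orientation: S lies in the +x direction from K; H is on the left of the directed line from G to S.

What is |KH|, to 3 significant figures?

49.6

Checks: K.y = 0.00, S.y = 0.00 ✓; |GH| = 33.40 ✓; |HS| = 59.10 ✓.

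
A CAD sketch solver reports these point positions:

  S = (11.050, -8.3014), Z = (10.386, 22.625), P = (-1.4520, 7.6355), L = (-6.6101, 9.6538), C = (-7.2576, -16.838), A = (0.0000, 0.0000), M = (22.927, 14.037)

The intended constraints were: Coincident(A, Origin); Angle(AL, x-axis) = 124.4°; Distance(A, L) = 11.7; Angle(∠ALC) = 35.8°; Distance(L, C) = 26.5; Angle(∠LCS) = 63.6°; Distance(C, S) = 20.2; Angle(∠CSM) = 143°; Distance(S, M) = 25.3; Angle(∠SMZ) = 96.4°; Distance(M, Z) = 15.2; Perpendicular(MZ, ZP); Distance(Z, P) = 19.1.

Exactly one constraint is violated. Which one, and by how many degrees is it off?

Perpendicular(MZ, ZP) — off by 3.90°.

A = (0.00, 0.00) ✓; AL at 124.4° ✓; |AL| = 11.70 ✓; ∠ALC = 35.80° ✓; |LC| = 26.50 ✓; ∠LCS = 63.60° ✓; |CS| = 20.20 ✓; ∠CSM = 143.0° ✓; |SM| = 25.30 ✓; ∠SMZ = 96.40° ✓; |MZ| = 15.20 ✓; ∠(MZ, ZP) = 86.10° ✗; |ZP| = 19.10 ✓.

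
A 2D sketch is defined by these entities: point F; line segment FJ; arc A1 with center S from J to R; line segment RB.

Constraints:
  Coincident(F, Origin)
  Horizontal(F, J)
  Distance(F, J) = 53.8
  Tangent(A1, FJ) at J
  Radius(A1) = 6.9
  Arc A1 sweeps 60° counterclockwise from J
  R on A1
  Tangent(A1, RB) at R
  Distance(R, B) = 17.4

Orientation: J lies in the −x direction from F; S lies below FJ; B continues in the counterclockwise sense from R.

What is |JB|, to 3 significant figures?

23.6

On A1, J sits at bearing 90° from S; a 60° counterclockwise sweep puts R at bearing 150°, so R = S + 6.9·(cos 150°, sin 150°) = (-59.8, -3.45). Since A1 is tangent to RB there, SR ⟂ RB, so RB runs along (−sin 150°, cos 150°); with |RB| = 17.4, B = (-68.5, -18.5). Then |JB| = |B − J| = 23.6.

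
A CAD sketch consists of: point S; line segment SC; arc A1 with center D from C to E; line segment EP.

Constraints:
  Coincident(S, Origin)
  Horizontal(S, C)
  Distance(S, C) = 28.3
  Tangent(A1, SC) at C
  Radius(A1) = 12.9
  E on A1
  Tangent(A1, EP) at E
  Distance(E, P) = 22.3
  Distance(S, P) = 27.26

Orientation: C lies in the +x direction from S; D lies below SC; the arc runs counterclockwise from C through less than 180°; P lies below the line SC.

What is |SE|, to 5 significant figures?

18.245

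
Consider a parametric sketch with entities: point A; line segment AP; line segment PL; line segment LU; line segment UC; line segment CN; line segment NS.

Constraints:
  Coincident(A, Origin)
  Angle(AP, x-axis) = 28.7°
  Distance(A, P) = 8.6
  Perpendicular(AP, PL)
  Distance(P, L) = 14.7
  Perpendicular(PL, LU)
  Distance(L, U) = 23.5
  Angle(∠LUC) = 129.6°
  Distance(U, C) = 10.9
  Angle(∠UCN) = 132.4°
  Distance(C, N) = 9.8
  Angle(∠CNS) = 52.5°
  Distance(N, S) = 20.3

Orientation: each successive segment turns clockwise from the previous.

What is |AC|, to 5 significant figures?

22.739

A is at the origin; AP runs at 28.7° with length 8.6, so P = (7.5435, 4.1299). AP is perpendicular to PL, so PL runs at -61.300°; with |PL| = 14.7, L = (14.603, -8.7641). PL is perpendicular to LU, so LU runs at -151.30°; with |LU| = 23.5, U = (-6.0102, -20.049). ∠LUC = 129.6° gives UC at 158.30° from the x-axis; with |UC| = 10.9, C = (-16.138, -16.019). Then |AC| = |C − A| = 22.739.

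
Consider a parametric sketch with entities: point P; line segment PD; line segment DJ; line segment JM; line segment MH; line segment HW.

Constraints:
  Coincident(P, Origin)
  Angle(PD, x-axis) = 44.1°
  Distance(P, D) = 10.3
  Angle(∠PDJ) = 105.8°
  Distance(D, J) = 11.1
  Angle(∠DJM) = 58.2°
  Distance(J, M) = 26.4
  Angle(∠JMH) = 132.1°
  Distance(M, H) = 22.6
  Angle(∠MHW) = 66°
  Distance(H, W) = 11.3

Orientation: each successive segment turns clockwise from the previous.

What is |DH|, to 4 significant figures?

36.45

P is at the origin; PD runs at 44.1° with length 10.3, so D = (7.397, 7.168). ∠PDJ = 105.8° gives DJ at -30.10° from the x-axis; with |DJ| = 11.1, J = (17.00, 1.601). ∠DJM = 58.2° gives JM at -151.9° from the x-axis; with |JM| = 26.4, M = (-6.288, -10.83). ∠JMH = 132.1° gives MH at 160.2° from the x-axis; with |MH| = 22.6, H = (-27.55, -3.178). Then |DH| = |H − D| = 36.45.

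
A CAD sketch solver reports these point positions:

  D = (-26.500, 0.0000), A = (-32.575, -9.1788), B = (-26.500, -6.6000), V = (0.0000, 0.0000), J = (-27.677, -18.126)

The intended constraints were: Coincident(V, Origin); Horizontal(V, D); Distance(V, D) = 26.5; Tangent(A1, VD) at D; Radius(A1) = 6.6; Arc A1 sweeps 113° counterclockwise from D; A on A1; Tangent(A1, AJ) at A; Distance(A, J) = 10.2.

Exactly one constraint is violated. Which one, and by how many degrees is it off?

Tangent(A1, AJ) at A — off by 5.70°.

V = (0.00, 0.00) ✓; V.y = 0.00, D.y = 0.00 ✓; |VD| = 26.50 ✓; ∠(BD, DV) = 90.00° ✓; |BD| = 6.600 ✓; bearing(B→A) − bearing(B→D) = 113.0° ✓; |BA| = 6.600 ✓; ∠(BA, AJ) = 84.30° ✗; |AJ| = 10.20 ✓.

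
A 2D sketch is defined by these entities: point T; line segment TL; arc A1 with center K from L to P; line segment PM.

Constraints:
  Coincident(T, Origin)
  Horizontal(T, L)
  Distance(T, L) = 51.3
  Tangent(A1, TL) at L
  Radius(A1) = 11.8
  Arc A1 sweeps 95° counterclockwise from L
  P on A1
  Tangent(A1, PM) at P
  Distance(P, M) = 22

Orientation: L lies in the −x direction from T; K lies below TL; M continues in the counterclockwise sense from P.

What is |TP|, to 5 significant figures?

64.347

T is at the origin; T and L share the same y with |TL| = 51.3 and L on the −x side, so L = (-51.300, 0.0000). The tangent condition forces KL to be normal to TL, so K = L + (0, -11.8) = (-51.300, -11.800). On A1, L sits at bearing 90° from K; a 95° counterclockwise sweep puts P at bearing 185°, so P = K + 11.8·(cos 185°, sin 185°) = (-63.055, -12.828). Then |TP| = |P − T| = 64.347.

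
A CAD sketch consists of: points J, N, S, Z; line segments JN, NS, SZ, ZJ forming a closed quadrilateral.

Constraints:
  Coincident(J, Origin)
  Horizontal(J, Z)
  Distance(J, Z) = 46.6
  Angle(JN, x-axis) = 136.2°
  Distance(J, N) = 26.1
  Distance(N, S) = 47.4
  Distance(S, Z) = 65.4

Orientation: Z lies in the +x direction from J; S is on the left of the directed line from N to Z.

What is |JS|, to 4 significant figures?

55.97

J is at the origin; JZ is horizontal with |JZ| = 46.6 and Z in +x, so Z = (46.6, 0). JN runs at 136.2° with |JN| = 26.1, so N = (-18.84, 18.06). S is determined by |NS| = 47.4 and |SZ| = 65.4 together: it lies at the intersection of circle(N, 47.4) and circle(Z, 65.4). With |NZ| = 67.89, the foot of the radical line on NZ is 18.99 from N and the perpendicular offset is √(47.4² − 18.99²) = 43.43. Taking the left-of-NZ solution: S = (11.02, 54.88).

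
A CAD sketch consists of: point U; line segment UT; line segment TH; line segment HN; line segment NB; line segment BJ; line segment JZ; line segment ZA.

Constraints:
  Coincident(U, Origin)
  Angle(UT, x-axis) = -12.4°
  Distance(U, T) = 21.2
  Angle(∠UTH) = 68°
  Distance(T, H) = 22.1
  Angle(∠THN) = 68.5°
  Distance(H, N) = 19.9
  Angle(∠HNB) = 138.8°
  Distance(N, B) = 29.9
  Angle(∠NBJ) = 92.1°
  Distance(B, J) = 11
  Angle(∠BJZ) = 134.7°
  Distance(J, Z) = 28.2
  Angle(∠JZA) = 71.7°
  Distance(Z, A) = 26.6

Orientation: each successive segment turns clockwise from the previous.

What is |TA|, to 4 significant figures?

16.36

U is at the origin; UT runs at -12.4° with length 21.2, so T = (20.71, -4.552). ∠UTH = 68.0° gives TH at -124.4° from the x-axis; with |TH| = 22.1, H = (8.220, -22.79). ∠THN = 68.5° gives HN at 124.1° from the x-axis; with |HN| = 19.9, N = (-2.937, -6.309). ∠HNB = 138.8° gives NB at 82.90° from the x-axis; with |NB| = 29.9, B = (0.7586, 23.36). ∠NBJ = 92.1° gives BJ at -5.000° from the x-axis; with |BJ| = 11.0, J = (11.72, 22.40). ∠BJZ = 134.7° gives JZ at -50.30° from the x-axis; with |JZ| = 28.2, Z = (29.73, 0.7059). ∠JZA = 71.7° gives ZA at -158.6° from the x-axis; with |ZA| = 26.6, A = (4.964, -9.000). Then |TA| = |A − T| = 16.36.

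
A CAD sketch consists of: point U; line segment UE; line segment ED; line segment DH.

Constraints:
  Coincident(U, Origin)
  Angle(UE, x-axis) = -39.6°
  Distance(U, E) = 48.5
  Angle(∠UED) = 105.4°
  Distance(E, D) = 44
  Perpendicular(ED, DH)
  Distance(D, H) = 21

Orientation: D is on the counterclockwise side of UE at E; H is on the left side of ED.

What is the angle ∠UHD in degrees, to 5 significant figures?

114.36°

U is at the origin; UE runs at -39.6° with length 48.5, so E = 48.5·(cos -39.6°, sin -39.6°) = (37.370, -30.915). ∠UED = 105.4°, so ED runs at -39.6° + (180° − 105.4°) = 35.000° from the x-axis; with |ED| = 44.0, D = E + 44.0·(cos 35.000°, sin 35.000°) = (73.413, -5.6777). The perpendicularity gives DH at right angles to ED; with |DH| = 21.0 on the left of ED, H = D + 21.0·(-0.57358, 0.81915) = (61.367, 11.524). Then cos ∠UHD = HU·HD / (|HU||HD|), giving 114.36°.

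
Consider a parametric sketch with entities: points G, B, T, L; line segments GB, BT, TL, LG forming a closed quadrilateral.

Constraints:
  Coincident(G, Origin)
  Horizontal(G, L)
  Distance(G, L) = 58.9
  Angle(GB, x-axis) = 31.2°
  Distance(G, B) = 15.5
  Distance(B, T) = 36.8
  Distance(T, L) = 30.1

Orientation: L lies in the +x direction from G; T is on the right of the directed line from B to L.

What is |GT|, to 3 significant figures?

42.0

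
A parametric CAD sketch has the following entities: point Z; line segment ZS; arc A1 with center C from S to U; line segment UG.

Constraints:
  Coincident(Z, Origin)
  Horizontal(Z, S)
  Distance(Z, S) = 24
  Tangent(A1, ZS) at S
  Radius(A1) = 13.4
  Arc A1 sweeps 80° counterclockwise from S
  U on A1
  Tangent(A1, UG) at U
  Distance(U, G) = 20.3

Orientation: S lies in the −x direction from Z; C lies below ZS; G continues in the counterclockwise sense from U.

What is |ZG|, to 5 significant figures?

51.218

Z is at the origin; ZS is horizontal with |ZS| = 24.0 and S on the −x side, so S = (-24.000, 0.0000). The tangent condition forces CS to be normal to ZS, so C = S + (0, -13.4) = (-24.000, -13.400). On A1, S sits at bearing 90° from C; an 80° counterclockwise sweep puts U at bearing 170°, so U = C + 13.4·(cos 170°, sin 170°) = (-37.196, -11.073). The tangent condition forces CU to be normal to UG, so UG runs along (−sin 170°, cos 170°); with |UG| = 20.3, G = (-40.721, -31.065). Then |ZG| = |G − Z| = 51.218.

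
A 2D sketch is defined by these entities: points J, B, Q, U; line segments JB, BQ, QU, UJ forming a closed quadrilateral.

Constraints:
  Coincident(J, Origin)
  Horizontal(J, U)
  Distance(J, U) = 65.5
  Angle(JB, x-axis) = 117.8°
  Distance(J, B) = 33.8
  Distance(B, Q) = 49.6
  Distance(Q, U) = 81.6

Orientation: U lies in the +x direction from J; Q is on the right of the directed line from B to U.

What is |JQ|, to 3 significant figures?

24.0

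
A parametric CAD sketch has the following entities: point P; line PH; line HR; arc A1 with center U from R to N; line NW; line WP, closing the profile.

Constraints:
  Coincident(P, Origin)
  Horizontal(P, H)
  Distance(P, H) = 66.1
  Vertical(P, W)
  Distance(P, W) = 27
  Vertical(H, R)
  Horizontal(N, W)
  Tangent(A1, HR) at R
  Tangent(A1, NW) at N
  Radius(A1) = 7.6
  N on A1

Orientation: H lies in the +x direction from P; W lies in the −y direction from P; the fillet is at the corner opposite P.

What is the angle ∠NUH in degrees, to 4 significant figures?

158.6°

P is at the origin; P and H share the same y with |PH| = 66.1 and H on the +x side, so H = (66.10, 0.000). PW is vertical with |PW| = 27.0 and W on the −y side, so W = (0.000, -27.00). The virtual corner opposite P is at (66.10, -27.00). The tangent condition forces UR to be normal to HR and since A1 is tangent to NW there, UN ⟂ NW, with radius 7.6, so the center U sits 7.6 in from both sides at U = (58.50, -19.40). That places the tangent points at R = (66.10, -19.40) on HR and N = (58.50, -27.00) on NW. Then cos ∠NUH = UN·UH / (|UN||UH|), giving 158.6°.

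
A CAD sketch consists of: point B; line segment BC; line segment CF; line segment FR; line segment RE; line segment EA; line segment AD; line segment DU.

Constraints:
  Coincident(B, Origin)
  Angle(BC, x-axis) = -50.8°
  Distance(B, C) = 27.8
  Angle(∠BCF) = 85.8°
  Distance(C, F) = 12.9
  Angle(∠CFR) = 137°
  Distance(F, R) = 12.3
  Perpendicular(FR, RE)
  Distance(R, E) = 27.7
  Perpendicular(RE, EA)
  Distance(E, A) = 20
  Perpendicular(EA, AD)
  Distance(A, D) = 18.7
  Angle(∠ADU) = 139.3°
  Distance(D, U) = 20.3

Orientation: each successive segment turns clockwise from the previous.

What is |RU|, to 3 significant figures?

9.30

EA ⟂ AD, so AD runs at -98.0°; with |AD| = 18.7, D = (15.9, -21.1). ∠ADU = 139.3° gives DU at -139° from the x-axis; with |DU| = 20.3, U = (0.630, -34.5). Then |RU| = |U − R| = 9.30.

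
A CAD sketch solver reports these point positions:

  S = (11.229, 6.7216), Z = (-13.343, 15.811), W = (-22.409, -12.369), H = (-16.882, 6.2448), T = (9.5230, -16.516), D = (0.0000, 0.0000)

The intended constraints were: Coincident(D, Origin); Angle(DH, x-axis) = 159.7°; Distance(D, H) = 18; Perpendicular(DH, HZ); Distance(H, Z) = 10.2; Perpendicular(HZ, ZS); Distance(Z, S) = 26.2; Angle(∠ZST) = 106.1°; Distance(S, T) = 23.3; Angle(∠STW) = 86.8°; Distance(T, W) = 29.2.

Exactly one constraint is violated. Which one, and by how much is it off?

Distance(T, W) = 29.2 — off by 3.00.

D = (0.00, 0.00) ✓; DH at 159.7° ✓; |DH| = 18.00 ✓; ∠(DH, HZ) = 90.00° ✓; |HZ| = 10.20 ✓; ∠(HZ, ZS) = 90.00° ✓; |ZS| = 26.20 ✓; ∠ZST = 106.1° ✓; |ST| = 23.30 ✓; ∠STW = 86.80° ✓; |TW| = 32.20 ✗.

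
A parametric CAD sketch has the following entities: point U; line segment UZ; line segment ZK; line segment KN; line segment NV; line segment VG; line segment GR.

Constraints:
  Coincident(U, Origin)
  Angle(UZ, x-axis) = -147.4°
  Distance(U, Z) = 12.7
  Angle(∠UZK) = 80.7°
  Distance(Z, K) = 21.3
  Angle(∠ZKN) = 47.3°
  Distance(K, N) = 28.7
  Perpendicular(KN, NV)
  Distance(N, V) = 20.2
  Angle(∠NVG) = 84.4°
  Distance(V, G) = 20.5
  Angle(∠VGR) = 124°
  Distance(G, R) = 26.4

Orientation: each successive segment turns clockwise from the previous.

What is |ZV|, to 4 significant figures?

14.96

U is at the origin; UZ runs at -147.4° with length 12.7, so Z = (-10.70, -6.842). ∠UZK = 80.7° gives ZK at 113.3° from the x-axis; with |ZK| = 21.3, K = (-19.12, 12.72). ∠ZKN = 47.3° gives KN at -19.40° from the x-axis; with |KN| = 28.7, N = (7.946, 3.187). KN is perpendicular to NV, so NV runs at -109.4°; with |NV| = 20.2, V = (1.237, -15.87). Then |ZV| = |V − Z| = 14.96.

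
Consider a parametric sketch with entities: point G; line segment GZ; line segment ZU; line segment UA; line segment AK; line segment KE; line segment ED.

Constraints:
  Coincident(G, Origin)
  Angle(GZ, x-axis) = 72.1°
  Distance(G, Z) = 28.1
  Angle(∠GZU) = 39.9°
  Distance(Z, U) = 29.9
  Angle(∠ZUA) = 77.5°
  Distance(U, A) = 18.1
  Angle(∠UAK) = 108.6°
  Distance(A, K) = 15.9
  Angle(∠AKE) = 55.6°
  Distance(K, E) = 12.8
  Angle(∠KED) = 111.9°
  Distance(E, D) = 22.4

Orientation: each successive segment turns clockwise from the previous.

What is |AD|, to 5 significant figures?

14.384

G is at the origin; GZ runs at 72.1° with length 28.1, so Z = (8.6367, 26.740). ∠GZU = 39.9° gives ZU at -68.000° from the x-axis; with |ZU| = 29.9, U = (19.837, -0.98299). ∠ZUA = 77.5° gives UA at -170.50° from the x-axis; with |UA| = 18.1, A = (1.9857, -3.9704). ∠UAK = 108.6° gives AK at 118.10° from the x-axis; with |AK| = 15.9, K = (-5.5034, 10.055). ∠AKE = 55.6° gives KE at -6.3000° from the x-axis; with |KE| = 12.8, E = (7.2193, 8.6509). ∠KED = 111.9° gives ED at -74.400° from the x-axis; with |ED| = 22.4, D = (13.243, -12.924). Then |AD| = |D − A| = 14.384.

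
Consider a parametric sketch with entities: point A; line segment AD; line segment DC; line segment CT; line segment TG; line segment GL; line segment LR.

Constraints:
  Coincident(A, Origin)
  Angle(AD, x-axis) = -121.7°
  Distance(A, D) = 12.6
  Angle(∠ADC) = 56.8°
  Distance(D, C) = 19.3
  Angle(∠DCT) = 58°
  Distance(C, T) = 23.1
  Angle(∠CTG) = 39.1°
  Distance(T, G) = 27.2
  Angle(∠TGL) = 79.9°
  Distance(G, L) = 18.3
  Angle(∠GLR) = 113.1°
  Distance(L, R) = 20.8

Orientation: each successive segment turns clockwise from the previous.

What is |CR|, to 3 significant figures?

16.4

∠TGL = 79.9° gives GL at 112° from the x-axis; with |GL| = 18.3, L = (-21.8, 6.44). ∠GLR = 113.1° gives LR at 45.2° from the x-axis; with |LR| = 20.8, R = (-7.12, 21.2). Then |CR| = |R − C| = 16.4.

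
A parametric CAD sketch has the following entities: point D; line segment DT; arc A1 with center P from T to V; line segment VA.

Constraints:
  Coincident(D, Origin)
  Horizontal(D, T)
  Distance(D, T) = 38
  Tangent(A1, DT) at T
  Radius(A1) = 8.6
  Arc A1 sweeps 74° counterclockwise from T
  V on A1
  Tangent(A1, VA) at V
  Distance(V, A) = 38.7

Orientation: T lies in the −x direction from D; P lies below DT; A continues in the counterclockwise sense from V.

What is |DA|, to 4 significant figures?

71.61

D is at the origin; D and T share the same y with |DT| = 38.0 and T on the −x side, so T = (-38.00, 0.000). Since A1 is tangent to DT there, PT ⟂ DT, so P = T + (0, -8.6) = (-38.00, -8.600). On A1, T sits at bearing 90° from P; a 74° counterclockwise sweep puts V at bearing 164°, so V = P + 8.6·(cos 164°, sin 164°) = (-46.27, -6.230). A1 meets VA tangentially, so PV is at right angles to VA, so VA runs along (−sin 164°, cos 164°); with |VA| = 38.7, A = (-56.93, -43.43). Then |DA| = |A − D| = 71.61.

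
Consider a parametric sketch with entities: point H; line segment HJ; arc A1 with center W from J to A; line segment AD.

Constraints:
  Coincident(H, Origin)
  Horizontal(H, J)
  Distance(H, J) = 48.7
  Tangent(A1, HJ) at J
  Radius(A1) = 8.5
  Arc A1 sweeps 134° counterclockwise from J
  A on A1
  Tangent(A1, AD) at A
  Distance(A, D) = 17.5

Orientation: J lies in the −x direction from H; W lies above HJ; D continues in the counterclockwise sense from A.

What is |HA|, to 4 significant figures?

44.96

H is at the origin; HJ is horizontal with |HJ| = 48.7 and J on the −x side, so J = (-48.70, 0.000). Tangency of A1 to HJ means the radius WJ is perpendicular to HJ, so W = J + (0, 8.5) = (-48.70, 8.500). On A1, J sits at bearing -90° from W; a 134° counterclockwise sweep puts A at bearing 44°, so A = W + 8.5·(cos 44°, sin 44°) = (-42.59, 14.40). Then |HA| = |A − H| = 44.96.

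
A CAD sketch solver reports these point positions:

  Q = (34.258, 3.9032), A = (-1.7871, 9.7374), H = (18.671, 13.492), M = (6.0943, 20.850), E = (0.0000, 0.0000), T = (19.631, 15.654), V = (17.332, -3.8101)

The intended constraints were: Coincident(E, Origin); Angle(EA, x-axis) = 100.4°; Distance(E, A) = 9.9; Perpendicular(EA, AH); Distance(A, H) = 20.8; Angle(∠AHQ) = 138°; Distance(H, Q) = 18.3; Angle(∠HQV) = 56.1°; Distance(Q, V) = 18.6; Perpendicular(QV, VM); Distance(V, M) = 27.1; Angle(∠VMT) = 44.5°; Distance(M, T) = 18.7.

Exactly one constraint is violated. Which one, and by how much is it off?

Distance(M, T) = 18.7 — off by 4.20.

E = (0.00, 0.00) ✓; EA at 100.4° ✓; |EA| = 9.900 ✓; ∠(EA, AH) = 90.00° ✓; |AH| = 20.80 ✓; ∠AHQ = 138.0° ✓; |HQ| = 18.30 ✓; ∠HQV = 56.10° ✓; |QV| = 18.60 ✓; ∠(QV, VM) = 90.00° ✓; |VM| = 27.10 ✓; ∠VMT = 44.50° ✓; |MT| = 14.50 ✗.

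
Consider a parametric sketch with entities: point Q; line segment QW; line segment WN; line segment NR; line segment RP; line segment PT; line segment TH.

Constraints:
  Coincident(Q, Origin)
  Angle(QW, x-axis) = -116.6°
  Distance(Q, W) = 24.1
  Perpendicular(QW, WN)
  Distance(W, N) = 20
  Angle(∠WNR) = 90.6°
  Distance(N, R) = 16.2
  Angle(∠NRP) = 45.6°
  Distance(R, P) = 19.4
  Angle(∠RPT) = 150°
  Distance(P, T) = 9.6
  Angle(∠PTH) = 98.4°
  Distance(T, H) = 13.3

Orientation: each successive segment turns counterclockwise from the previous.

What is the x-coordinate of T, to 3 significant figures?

-10.6

Q is at the origin; QW runs at -116.6° with length 24.1, so W = (-10.8, -21.5). QW ⟂ WN, so WN runs at -26.6°; with |WN| = 20.0, N = (7.09, -30.5). ∠WNR = 90.6° gives NR at 62.8° from the x-axis; with |NR| = 16.2, R = (14.5, -16.1). ∠NRP = 45.6° gives RP at -163° from the x-axis; with |RP| = 19.4, P = (-4.04, -21.8). ∠RPT = 150.0° gives PT at -133° from the x-axis; with |PT| = 9.6, T = (-10.6, -28.9). So T.x = -10.6.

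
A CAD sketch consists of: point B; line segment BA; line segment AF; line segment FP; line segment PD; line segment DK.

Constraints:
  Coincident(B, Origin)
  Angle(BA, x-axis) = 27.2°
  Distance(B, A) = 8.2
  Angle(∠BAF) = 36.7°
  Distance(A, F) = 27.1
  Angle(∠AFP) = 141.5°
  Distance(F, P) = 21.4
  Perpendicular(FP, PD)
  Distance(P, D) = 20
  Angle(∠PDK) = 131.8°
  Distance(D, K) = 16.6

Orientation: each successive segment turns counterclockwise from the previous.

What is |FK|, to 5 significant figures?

32.349

FP is perpendicular to PD, so PD runs at -61.000°; with |PD| = 20.0, D = (-28.456, -19.646). ∠PDK = 131.8° gives DK at -12.800° from the x-axis; with |DK| = 16.6, K = (-12.268, -23.324). Then |FK| = |K − F| = 32.349.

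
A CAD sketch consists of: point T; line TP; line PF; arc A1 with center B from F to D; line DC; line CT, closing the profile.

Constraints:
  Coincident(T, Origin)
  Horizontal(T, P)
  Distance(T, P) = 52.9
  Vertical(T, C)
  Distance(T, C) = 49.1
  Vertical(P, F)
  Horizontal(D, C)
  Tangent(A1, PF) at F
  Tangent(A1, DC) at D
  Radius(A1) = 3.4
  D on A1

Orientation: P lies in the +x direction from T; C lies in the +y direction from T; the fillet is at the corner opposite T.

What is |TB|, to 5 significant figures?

67.370

T is at the origin; TP is horizontal with |TP| = 52.9 and P on the +x side, so P = (52.900, 0.0000). T and C share the same x with |TC| = 49.1 and C on the +y side, so C = (0.0000, 49.100). The virtual corner opposite T is at (52.900, 49.100). A1 meets PF tangentially, so BF is at right angles to PF and since A1 is tangent to DC there, BD ⟂ DC, with radius 3.4, so the center B sits 3.4 in from both sides at B = (49.500, 45.700). Then |TB| = |B − T| = 67.370.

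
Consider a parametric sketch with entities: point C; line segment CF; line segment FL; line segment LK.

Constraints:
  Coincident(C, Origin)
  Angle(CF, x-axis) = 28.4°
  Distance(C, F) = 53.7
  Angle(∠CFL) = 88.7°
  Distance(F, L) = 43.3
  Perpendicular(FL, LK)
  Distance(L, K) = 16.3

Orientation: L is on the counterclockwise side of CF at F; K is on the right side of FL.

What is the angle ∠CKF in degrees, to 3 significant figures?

38.4°

∠CFL = 88.7°, so FL runs at 28.4° + (180° − 88.7°) = 120° from the x-axis; with |FL| = 43.3, L = F + 43.3·(cos 120°, sin 120°) = (25.8, 63.2). FL ⟂ LK; with |LK| = 16.3 on the right of FL, K = L + 16.3·(0.869, 0.495) = (39.9, 71.2). Then cos ∠CKF = KC·KF / (|KC||KF|), giving 38.4°.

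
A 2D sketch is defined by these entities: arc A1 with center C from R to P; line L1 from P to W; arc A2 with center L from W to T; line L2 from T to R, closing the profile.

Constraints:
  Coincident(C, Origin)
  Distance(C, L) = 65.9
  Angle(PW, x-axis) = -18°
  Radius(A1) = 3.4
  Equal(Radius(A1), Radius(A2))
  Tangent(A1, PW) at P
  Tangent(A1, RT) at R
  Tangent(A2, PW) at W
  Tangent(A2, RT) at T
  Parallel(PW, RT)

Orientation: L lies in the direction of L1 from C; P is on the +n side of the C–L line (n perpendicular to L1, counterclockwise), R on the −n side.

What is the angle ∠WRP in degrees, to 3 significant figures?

84.1°

The slot axis is L1's direction at -18.0°, so u = (cos -18.0°, sin -18.0°) = (0.951, -0.309) and n = (−sin -18.0°, cos -18.0°) = (0.309, 0.951). C is at the origin and L lies 65.9 along u from C, so L = 65.9·u = (62.7, -20.4). Tangency of A1 to both parallel lines with radius 3.4 puts P and R at C ± 3.4·n: P = (1.05, 3.23), R = (-1.05, -3.23). Equal radii place W and T the same way about L: W = L + 3.4·n = (63.7, -17.1), T = L − 3.4·n = (61.6, -23.6). Then cos ∠WRP = RW·RP / (|RW||RP|), giving 84.1°.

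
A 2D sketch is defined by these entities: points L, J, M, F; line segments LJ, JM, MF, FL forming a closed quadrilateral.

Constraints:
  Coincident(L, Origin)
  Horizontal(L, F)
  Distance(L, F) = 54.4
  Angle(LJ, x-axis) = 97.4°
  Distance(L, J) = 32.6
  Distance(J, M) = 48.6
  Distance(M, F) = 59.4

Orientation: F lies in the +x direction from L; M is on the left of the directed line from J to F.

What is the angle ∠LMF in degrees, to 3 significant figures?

49.8°

Checks: |JM| = 48.60 ✓; |MF| = 59.40 ✓.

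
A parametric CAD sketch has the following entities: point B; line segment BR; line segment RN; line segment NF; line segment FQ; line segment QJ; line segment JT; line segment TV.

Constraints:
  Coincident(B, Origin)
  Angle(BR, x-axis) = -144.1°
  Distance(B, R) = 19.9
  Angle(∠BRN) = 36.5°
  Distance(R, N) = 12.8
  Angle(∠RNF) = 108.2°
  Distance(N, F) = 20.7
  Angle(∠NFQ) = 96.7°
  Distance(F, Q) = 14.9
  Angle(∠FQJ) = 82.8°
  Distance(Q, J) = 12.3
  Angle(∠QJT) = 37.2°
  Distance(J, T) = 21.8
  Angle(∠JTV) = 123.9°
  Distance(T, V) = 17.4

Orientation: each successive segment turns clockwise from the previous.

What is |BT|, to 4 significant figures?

15.41

B is at the origin; BR runs at -144.1° with length 19.9, so R = (-16.12, -11.67). ∠BRN = 36.5° gives RN at 72.40° from the x-axis; with |RN| = 12.8, N = (-12.25, 0.5320). ∠RNF = 108.2° gives NF at 0.6000° from the x-axis; with |NF| = 20.7, F = (8.449, 0.7488). ∠NFQ = 96.7° gives FQ at -82.70° from the x-axis; with |FQ| = 14.9, Q = (10.34, -14.03). ∠FQJ = 82.8° gives QJ at -179.9° from the x-axis; with |QJ| = 12.3, J = (-1.957, -14.05). ∠QJT = 37.2° gives JT at 37.30° from the x-axis; with |JT| = 21.8, T = (15.38, -0.8414). Then |BT| = |T − B| = 15.41.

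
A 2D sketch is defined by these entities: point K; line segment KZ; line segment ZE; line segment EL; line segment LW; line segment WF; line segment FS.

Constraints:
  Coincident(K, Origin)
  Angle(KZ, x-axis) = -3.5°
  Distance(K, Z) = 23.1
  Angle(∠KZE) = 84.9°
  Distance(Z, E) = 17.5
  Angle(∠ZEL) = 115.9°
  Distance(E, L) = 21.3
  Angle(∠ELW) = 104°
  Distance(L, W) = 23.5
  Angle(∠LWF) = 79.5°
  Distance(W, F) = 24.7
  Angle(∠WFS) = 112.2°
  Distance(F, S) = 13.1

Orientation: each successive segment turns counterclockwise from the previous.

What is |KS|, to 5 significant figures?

20.740

K is at the origin; KZ runs at -3.5° with length 23.1, so Z = (23.057, -1.4102). ∠KZE = 84.9° gives ZE at 91.600° from the x-axis; with |ZE| = 17.5, E = (22.568, 16.083). ∠ZEL = 115.9° gives EL at 155.70° from the x-axis; with |EL| = 21.3, L = (3.1554, 24.848). ∠ELW = 104.0° gives LW at -128.30° from the x-axis; with |LW| = 23.5, W = (-11.409, 6.4060). ∠LWF = 79.5° gives WF at -27.800° from the x-axis; with |WF| = 24.7, F = (10.440, -5.1138). ∠WFS = 112.2° gives FS at 40.000° from the x-axis; with |FS| = 13.1, S = (20.475, 3.3067). Then |KS| = |S − K| = 20.740.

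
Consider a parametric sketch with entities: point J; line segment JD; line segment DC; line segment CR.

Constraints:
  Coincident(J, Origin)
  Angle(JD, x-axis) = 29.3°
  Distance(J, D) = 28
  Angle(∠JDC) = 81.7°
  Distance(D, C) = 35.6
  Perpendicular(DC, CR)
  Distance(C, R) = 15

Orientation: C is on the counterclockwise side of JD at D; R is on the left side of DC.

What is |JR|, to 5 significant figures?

34.020

J is at the origin; JD runs at 29.3° with length 28.0, so D = 28.0·(cos 29.3°, sin 29.3°) = (24.418, 13.703). ∠JDC = 81.7°, so DC runs at 29.3° + (180° − 81.7°) = 127.60° from the x-axis; with |DC| = 35.6, C = D + 35.6·(cos 127.60°, sin 127.60°) = (2.6968, 41.908). DC ⟂ CR; with |CR| = 15.0 on the left of DC, R = C + 15.0·(-0.79229, -0.61015) = (-9.1876, 32.756). Then |JR| = |R − J| = 34.020.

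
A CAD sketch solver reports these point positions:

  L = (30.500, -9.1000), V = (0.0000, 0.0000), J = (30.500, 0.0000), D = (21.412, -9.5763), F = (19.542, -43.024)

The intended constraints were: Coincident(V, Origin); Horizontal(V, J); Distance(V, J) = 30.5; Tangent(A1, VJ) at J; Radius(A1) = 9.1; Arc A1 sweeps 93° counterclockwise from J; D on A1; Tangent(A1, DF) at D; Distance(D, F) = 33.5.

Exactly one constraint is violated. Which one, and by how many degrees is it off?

Tangent(A1, DF) at D — off by 6.20°.

V = (0.00, 0.00) ✓; V.y = 0.00, J.y = 0.00 ✓; |VJ| = 30.50 ✓; ∠(LJ, JV) = 90.00° ✓; |LJ| = 9.100 ✓; bearing(L→D) − bearing(L→J) = 93.00° ✓; |LD| = 9.100 ✓; ∠(LD, DF) = 96.20° ✗; |DF| = 33.50 ✓.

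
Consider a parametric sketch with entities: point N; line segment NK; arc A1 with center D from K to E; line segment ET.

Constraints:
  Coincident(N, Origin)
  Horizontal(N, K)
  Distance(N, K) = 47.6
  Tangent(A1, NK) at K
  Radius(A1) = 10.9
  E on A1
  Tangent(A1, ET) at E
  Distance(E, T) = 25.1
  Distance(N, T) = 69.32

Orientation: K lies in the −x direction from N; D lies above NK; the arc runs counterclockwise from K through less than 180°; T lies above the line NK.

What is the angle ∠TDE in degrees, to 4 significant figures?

66.53°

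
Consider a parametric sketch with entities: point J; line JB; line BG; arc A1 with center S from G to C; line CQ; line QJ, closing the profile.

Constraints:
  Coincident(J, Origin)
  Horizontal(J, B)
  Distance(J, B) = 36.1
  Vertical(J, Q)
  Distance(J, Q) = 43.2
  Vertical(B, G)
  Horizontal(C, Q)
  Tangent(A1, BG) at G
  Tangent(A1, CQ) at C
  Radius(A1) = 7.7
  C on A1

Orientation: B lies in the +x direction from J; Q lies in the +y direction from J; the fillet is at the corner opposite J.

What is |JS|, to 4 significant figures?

45.46

J and Q share the same x with |JQ| = 43.2 and Q on the +y side, so Q = (0.000, 43.20). The virtual corner opposite J is at (36.10, 43.20). Since A1 is tangent to BG there, SG ⟂ BG and since A1 is tangent to CQ there, SC ⟂ CQ, with radius 7.7, so the center S sits 7.7 in from both sides at S = (28.40, 35.50). Then |JS| = |S − J| = 45.46.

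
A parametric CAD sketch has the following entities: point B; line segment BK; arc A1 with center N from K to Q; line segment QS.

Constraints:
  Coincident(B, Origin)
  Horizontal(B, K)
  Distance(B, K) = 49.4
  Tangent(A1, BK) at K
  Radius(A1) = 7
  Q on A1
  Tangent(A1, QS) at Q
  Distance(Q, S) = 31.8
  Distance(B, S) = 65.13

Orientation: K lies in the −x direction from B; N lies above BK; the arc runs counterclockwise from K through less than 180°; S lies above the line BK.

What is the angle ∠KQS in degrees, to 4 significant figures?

126.7°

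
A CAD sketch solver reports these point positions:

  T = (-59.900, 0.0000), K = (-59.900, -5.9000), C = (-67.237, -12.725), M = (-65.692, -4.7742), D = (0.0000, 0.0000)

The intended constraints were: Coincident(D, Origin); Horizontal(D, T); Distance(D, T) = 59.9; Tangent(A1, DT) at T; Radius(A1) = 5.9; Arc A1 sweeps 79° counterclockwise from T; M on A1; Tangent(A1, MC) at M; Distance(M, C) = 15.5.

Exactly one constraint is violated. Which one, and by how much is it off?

Distance(M, C) = 15.5 — off by 7.40.

D = (0.00, 0.00) ✓; D.y = 0.00, T.y = 0.00 ✓; |DT| = 59.90 ✓; ∠(KT, TD) = 90.00° ✓; |KT| = 5.900 ✓; bearing(K→M) − bearing(K→T) = 79.00° ✓; |KM| = 5.900 ✓; ∠(KM, MC) = 90.00° ✓; |MC| = 8.100 ✗.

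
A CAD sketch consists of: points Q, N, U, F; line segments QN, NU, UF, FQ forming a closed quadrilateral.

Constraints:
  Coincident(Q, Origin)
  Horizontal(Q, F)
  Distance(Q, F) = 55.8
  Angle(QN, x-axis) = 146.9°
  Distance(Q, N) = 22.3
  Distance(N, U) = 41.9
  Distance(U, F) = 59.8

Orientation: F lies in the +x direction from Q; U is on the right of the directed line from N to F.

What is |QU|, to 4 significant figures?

24.68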